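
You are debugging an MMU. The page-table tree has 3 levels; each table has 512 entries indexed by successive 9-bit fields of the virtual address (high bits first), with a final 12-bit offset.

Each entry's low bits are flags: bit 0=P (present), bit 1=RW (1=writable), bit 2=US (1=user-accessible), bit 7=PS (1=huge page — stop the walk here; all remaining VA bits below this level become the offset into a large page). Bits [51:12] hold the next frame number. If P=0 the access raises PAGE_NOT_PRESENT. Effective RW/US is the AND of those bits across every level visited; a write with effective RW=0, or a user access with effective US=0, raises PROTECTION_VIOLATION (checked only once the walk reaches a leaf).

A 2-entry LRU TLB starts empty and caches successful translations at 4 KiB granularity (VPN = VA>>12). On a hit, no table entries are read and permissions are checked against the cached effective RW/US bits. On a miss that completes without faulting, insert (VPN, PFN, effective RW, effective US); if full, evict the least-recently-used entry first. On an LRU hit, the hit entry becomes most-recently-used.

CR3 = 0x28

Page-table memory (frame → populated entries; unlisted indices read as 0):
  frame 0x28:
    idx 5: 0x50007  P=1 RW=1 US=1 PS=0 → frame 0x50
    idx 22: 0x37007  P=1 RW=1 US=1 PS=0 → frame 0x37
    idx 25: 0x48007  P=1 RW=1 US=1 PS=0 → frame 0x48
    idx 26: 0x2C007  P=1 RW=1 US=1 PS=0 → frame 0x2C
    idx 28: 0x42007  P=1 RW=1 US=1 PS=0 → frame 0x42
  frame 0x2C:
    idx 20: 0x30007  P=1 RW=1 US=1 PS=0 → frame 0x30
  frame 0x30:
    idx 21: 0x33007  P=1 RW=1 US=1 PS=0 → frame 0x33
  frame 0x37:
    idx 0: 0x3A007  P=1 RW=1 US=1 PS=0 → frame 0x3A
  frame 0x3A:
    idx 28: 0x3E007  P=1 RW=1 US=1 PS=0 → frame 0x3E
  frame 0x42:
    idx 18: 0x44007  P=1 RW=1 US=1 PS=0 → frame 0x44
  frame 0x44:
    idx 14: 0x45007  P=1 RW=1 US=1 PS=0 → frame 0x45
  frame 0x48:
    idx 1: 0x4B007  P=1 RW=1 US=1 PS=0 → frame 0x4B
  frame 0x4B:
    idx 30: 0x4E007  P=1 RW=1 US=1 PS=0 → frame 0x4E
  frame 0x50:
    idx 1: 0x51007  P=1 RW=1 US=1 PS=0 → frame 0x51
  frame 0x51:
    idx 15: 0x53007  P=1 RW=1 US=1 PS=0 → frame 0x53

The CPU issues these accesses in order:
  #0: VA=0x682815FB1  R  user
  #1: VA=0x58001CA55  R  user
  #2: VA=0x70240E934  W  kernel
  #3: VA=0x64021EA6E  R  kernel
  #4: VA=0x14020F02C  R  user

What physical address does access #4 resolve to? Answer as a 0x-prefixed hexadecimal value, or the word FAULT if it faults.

Per-access translation:
#0 VA=0x682815FB1 (r,user):
  L0: frame=0x28 idx=26 entry=0x2C007 [P=1 RW=1 US=1 PS=0]
  L1: frame=0x2C idx=20 entry=0x30007 [P=1 RW=1 US=1 PS=0]
  L2: frame=0x30 idx=21 entry=0x33007 [P=1 RW=1 US=1 PS=0]
  ⇒ phys 0x33FB1  [3 reads]
#1 VA=0x58001CA55 (r,user):
  L0: frame=0x28 idx=22 entry=0x37007 [P=1 RW=1 US=1 PS=0]
  L1: frame=0x37 idx=0 entry=0x3A007 [P=1 RW=1 US=1 PS=0]
  L2: frame=0x3A idx=28 entry=0x3E007 [P=1 RW=1 US=1 PS=0]
  ⇒ phys 0x3EA55  [3 reads]
#2 VA=0x70240E934 (w,kernel):
  L0: frame=0x28 idx=28 entry=0x42007 [P=1 RW=1 US=1 PS=0]
  L1: frame=0x42 idx=18 entry=0x44007 [P=1 RW=1 US=1 PS=0]
  L2: frame=0x44 idx=14 entry=0x45007 [P=1 RW=1 US=1 PS=0]
  ⇒ phys 0x45934  [3 reads]
#3 VA=0x64021EA6E (r,kernel):
  L0: frame=0x28 idx=25 entry=0x48007 [P=1 RW=1 US=1 PS=0]
  L1: frame=0x48 idx=1 entry=0x4B007 [P=1 RW=1 US=1 PS=0]
  L2: frame=0x4B idx=30 entry=0x4E007 [P=1 RW=1 US=1 PS=0]
  ⇒ phys 0x4EA6E  [3 reads]
#4 VA=0x14020F02C (r,user):
  L0: frame=0x28 idx=5 entry=0x50007 [P=1 RW=1 US=1 PS=0]
  L1: frame=0x50 idx=1 entry=0x51007 [P=1 RW=1 US=1 PS=0]
  L2: frame=0x51 idx=15 entry=0x53007 [P=1 RW=1 US=1 PS=0]
  ⇒ phys 0x5302C  [3 reads]

Access #4 PA: 0x5302C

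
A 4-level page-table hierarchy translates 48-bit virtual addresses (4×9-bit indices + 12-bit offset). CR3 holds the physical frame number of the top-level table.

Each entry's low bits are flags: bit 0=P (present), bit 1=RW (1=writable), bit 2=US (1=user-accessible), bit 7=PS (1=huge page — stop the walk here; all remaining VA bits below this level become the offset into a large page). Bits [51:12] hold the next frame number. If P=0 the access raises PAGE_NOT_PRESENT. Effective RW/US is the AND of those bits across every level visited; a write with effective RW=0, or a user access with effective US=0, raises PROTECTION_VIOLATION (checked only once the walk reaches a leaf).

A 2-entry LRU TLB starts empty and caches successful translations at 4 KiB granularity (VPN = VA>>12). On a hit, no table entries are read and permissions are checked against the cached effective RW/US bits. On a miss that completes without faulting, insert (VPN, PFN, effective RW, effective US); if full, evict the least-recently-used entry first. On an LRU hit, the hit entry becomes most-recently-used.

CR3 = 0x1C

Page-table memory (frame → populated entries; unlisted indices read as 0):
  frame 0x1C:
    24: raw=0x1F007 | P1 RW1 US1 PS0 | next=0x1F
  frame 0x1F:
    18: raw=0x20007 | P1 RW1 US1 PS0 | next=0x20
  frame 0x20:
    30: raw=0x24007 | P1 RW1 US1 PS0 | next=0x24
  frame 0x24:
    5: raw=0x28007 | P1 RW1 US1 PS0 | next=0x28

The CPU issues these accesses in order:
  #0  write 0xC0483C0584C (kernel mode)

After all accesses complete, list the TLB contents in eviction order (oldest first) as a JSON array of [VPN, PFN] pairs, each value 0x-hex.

Trace:
#0 VA=0xC0483C0584C (w,kernel):
  [0] read 0x1C idx=24: raw=0x1F007 flags P=1 W=1 U=1 S=0
  [1] read 0x1F idx=18: raw=0x20007 flags P=1 W=1 U=1 S=0
  [2] read 0x20 idx=30: raw=0x24007 flags P=1 W=1 U=1 S=0
  [3] read 0x24 idx=5: raw=0x28007 flags P=1 W=1 U=1 S=0
  ✓ 0x2884C  — 4 lookups

TLB: [["0xC0483C05", "0x28"]]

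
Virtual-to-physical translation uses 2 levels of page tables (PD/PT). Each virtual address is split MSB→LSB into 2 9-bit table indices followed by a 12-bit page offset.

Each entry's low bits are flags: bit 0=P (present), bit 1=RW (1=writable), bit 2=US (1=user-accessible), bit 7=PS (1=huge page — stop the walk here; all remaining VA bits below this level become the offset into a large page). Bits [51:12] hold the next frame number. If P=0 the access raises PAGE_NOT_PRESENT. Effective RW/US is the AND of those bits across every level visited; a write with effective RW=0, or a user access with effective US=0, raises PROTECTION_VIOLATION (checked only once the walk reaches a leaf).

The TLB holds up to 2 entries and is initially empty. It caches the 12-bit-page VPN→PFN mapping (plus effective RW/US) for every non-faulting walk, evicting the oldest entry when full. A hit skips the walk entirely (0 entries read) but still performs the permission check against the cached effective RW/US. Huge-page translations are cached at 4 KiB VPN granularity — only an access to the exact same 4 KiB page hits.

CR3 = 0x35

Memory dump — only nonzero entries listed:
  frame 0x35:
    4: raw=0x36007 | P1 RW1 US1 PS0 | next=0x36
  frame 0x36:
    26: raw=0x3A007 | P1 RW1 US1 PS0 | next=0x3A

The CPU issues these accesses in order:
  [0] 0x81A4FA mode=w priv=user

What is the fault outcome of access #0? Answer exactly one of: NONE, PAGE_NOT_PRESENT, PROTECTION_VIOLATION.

Per-access translation:
#0 VA=0x81A4FA (w,user):
  L0 @0x35[4] → 0x36007  P=1,RW=1,US=1,PS=0
  L1 @0x36[26] → 0x3A007  P=1,RW=1,US=1,PS=0
  ✓ 0x3A4FA  — 2 lookups

Access #0 fault: NONE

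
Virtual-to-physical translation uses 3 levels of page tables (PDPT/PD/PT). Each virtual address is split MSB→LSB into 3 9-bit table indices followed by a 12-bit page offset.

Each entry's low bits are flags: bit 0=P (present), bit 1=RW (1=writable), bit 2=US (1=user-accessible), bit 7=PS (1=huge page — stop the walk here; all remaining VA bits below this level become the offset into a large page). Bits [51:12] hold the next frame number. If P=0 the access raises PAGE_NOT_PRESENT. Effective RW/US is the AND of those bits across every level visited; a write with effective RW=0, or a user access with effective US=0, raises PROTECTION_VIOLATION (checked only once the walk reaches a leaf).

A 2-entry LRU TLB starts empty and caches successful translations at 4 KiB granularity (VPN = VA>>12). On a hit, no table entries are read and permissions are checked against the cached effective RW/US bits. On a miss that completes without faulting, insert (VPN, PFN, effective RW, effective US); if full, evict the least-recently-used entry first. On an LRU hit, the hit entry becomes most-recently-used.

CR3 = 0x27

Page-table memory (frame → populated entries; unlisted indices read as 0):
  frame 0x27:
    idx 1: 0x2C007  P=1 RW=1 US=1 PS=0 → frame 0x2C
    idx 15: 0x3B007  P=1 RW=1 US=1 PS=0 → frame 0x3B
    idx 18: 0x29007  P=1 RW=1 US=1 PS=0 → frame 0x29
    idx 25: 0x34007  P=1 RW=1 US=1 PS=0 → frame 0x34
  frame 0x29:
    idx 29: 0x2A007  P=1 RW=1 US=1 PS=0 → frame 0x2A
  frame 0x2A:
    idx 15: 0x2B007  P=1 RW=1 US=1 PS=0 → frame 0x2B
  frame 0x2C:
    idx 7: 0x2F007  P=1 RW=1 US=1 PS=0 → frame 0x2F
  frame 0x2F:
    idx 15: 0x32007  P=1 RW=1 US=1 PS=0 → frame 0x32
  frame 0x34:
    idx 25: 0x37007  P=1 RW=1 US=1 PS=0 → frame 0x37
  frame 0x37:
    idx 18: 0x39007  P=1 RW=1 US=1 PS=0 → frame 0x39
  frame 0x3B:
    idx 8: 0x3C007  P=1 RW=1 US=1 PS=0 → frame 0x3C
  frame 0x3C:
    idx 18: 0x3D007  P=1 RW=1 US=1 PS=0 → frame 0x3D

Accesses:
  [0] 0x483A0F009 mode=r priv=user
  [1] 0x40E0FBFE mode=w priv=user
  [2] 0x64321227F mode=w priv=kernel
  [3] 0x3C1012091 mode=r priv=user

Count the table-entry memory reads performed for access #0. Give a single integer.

Per-access translation:
#0 VA=0x483A0F009 (r,user):
  [0] read 0x27 idx=18: raw=0x29007 flags P=1 W=1 U=1 S=0
  [1] read 0x29 idx=29: raw=0x2A007 flags P=1 W=1 U=1 S=0
  [2] read 0x2A idx=15: raw=0x2B007 flags P=1 W=1 U=1 S=0
  → PA=0x2B009  (3 entries read)
#1 VA=0x40E0FBFE (w,user):
  [0] read 0x27 idx=1: raw=0x2C007 flags P=1 W=1 U=1 S=0
  [1] read 0x2C idx=7: raw=0x2F007 flags P=1 W=1 U=1 S=0
  [2] read 0x2F idx=15: raw=0x32007 flags P=1 W=1 U=1 S=0
  → PA=0x32BFE  (3 entries read)
#2 VA=0x64321227F (w,kernel):
  [0] read 0x27 idx=25: raw=0x34007 flags P=1 W=1 U=1 S=0
  [1] read 0x34 idx=25: raw=0x37007 flags P=1 W=1 U=1 S=0
  [2] read 0x37 idx=18: raw=0x39007 flags P=1 W=1 U=1 S=0
  → PA=0x3927F  (3 entries read)
#3 VA=0x3C1012091 (r,user):
  [0] read 0x27 idx=15: raw=0x3B007 flags P=1 W=1 U=1 S=0
  [1] read 0x3B idx=8: raw=0x3C007 flags P=1 W=1 U=1 S=0
  [2] read 0x3C idx=18: raw=0x3D007 flags P=1 W=1 U=1 S=0
  → PA=0x3D091  (3 entries read)

Entries read for #0: 3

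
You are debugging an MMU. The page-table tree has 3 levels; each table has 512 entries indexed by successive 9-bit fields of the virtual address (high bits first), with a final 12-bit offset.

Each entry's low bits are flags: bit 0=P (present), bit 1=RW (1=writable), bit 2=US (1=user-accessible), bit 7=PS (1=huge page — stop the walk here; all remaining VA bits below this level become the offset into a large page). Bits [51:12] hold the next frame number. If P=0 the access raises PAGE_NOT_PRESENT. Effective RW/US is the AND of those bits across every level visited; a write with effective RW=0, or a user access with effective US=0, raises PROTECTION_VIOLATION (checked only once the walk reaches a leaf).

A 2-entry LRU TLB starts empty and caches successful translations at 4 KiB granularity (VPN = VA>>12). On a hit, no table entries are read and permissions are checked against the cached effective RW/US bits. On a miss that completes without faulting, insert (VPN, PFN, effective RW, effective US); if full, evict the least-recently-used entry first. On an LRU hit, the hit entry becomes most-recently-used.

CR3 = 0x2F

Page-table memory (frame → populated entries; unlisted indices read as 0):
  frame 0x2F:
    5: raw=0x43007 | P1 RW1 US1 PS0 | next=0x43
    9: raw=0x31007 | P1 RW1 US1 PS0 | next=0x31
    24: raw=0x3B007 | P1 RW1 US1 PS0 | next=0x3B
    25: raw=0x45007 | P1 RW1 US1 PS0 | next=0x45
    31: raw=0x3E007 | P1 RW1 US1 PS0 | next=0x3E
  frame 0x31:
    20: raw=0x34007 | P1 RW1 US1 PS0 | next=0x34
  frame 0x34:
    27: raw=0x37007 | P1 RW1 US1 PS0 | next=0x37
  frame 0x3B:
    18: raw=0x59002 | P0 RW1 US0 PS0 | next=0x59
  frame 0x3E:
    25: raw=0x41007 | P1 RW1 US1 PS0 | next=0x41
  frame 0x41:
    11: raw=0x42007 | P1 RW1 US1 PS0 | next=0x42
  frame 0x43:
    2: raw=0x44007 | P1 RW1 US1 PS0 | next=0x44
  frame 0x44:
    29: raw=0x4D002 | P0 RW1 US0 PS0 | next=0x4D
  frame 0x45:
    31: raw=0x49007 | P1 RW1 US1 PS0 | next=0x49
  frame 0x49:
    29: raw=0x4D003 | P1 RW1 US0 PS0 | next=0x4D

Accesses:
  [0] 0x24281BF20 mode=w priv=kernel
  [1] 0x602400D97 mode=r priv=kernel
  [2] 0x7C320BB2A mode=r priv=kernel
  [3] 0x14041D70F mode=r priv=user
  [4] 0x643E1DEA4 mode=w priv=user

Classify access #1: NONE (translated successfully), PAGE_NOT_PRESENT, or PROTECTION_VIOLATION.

Per-access translation:
#0 VA=0x24281BF20 (w,kernel):
  [0] read 0x2F idx=9: raw=0x31007 flags P=1 W=1 U=1 S=0
  [1] read 0x31 idx=20: raw=0x34007 flags P=1 W=1 U=1 S=0
  [2] read 0x34 idx=27: raw=0x37007 flags P=1 W=1 U=1 S=0
  → PA=0x37F20  (3 entries read)
#1 VA=0x602400D97 (r,kernel):
  [0] read 0x2F idx=24: raw=0x3B007 flags P=1 W=1 U=1 S=0
  [1] read 0x3B idx=18: raw=0x59002 flags P=0 W=1 U=0 S=0
  ✗ PAGE_NOT_PRESENT  [2 reads]
#2 VA=0x7C320BB2A (r,kernel):
  [0] read 0x2F idx=31: raw=0x3E007 flags P=1 W=1 U=1 S=0
  [1] read 0x3E idx=25: raw=0x41007 flags P=1 W=1 U=1 S=0
  [2] read 0x41 idx=11: raw=0x42007 flags P=1 W=1 U=1 S=0
  → PA=0x42B2A  (3 entries read)
#3 VA=0x14041D70F (r,user):
  [0] read 0x2F idx=5: raw=0x43007 flags P=1 W=1 U=1 S=0
  [1] read 0x43 idx=2: raw=0x44007 flags P=1 W=1 U=1 S=0
  [2] read 0x44 idx=29: raw=0x4D002 flags P=0 W=1 U=0 S=0
  ✗ PAGE_NOT_PRESENT  [3 reads]
#4 VA=0x643E1DEA4 (w,user):
  [0] read 0x2F idx=25: raw=0x45007 flags P=1 W=1 U=1 S=0
  [1] read 0x45 idx=31: raw=0x49007 flags P=1 W=1 U=1 S=0
  [2] read 0x49 idx=29: raw=0x4D003 flags P=1 W=1 U=0 S=0
  ✗ PROTECTION_VIOLATION  [3 reads]

Access #1 fault: PAGE_NOT_PRESENT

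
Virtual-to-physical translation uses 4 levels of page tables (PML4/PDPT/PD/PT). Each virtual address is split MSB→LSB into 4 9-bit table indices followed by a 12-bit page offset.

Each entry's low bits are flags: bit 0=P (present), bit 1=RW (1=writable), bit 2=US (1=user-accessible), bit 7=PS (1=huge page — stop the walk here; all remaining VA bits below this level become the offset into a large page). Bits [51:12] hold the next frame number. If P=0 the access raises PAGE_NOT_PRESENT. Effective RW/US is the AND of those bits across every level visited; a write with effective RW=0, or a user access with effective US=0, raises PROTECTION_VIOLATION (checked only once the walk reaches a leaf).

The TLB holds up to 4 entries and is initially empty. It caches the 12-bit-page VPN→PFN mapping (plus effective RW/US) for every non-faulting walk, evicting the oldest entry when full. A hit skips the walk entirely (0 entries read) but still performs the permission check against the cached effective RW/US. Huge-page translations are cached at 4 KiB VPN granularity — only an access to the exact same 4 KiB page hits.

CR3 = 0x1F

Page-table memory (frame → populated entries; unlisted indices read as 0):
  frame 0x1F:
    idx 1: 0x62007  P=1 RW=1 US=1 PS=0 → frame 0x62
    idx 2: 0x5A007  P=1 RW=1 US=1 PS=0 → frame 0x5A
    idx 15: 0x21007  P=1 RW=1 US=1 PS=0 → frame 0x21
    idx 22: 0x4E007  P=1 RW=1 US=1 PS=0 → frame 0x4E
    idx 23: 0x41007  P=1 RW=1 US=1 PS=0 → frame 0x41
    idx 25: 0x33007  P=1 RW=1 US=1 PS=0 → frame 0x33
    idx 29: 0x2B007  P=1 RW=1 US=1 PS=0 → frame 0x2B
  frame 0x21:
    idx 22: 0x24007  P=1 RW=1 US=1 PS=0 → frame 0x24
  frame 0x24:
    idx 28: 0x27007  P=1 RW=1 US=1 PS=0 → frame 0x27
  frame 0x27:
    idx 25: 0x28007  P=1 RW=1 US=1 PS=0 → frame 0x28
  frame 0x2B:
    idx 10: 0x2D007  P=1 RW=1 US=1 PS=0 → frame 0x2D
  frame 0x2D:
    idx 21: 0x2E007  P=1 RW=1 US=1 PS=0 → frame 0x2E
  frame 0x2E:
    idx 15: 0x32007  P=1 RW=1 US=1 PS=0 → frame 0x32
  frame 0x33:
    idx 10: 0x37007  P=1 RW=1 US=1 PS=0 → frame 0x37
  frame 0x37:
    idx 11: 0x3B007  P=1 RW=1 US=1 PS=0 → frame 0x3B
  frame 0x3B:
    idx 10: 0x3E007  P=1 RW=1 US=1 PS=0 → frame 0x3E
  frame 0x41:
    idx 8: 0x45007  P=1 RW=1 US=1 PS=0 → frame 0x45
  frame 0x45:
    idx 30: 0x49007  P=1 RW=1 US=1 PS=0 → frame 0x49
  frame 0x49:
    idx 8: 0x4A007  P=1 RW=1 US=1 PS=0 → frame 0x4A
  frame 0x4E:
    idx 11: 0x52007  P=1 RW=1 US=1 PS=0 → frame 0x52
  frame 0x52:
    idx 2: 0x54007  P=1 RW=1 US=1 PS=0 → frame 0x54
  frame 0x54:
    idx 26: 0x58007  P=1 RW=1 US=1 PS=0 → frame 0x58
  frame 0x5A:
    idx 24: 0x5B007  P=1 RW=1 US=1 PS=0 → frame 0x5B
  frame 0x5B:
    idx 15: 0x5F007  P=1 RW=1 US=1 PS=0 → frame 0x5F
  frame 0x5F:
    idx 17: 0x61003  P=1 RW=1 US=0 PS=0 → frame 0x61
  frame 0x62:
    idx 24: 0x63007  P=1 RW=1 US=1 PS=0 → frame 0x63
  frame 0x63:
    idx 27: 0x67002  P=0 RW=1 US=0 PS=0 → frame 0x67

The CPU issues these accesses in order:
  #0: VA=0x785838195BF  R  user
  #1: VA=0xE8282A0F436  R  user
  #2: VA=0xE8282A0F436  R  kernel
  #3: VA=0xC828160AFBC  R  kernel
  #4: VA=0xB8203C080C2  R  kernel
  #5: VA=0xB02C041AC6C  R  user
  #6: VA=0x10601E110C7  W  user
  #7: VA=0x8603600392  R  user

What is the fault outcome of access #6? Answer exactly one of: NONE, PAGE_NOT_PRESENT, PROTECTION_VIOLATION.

Trace:
#0 VA=0x785838195BF (r,user):
  L0 @0x1F[15] → 0x21007  P=1,RW=1,US=1,PS=0
  L1 @0x21[22] → 0x24007  P=1,RW=1,US=1,PS=0
  L2 @0x24[28] → 0x27007  P=1,RW=1,US=1,PS=0
  L3 @0x27[25] → 0x28007  P=1,RW=1,US=1,PS=0
  → PA=0x285BF  (4 entries read)
#1 VA=0xE8282A0F436 (r,user):
  L0 @0x1F[29] → 0x2B007  P=1,RW=1,US=1,PS=0
  L1 @0x2B[10] → 0x2D007  P=1,RW=1,US=1,PS=0
  L2 @0x2D[21] → 0x2E007  P=1,RW=1,US=1,PS=0
  L3 @0x2E[15] → 0x32007  P=1,RW=1,US=1,PS=0
  → PA=0x32436  (4 entries read)
#2 VA=0xE8282A0F436 (r,kernel):
  TLB hit vpn=0xE8282A0F → PA=0x32436
#3 VA=0xC828160AFBC (r,kernel):
  L0 @0x1F[25] → 0x33007  P=1,RW=1,US=1,PS=0
  L1 @0x33[10] → 0x37007  P=1,RW=1,US=1,PS=0
  L2 @0x37[11] → 0x3B007  P=1,RW=1,US=1,PS=0
  L3 @0x3B[10] → 0x3E007  P=1,RW=1,US=1,PS=0
  → PA=0x3EFBC  (4 entries read)
#4 VA=0xB8203C080C2 (r,kernel):
  L0 @0x1F[23] → 0x41007  P=1,RW=1,US=1,PS=0
  L1 @0x41[8] → 0x45007  P=1,RW=1,US=1,PS=0
  L2 @0x45[30] → 0x49007  P=1,RW=1,US=1,PS=0
  L3 @0x49[8] → 0x4A007  P=1,RW=1,US=1,PS=0
  → PA=0x4A0C2  (4 entries read)
#5 VA=0xB02C041AC6C (r,user):
  L0 @0x1F[22] → 0x4E007  P=1,RW=1,US=1,PS=0
  L1 @0x4E[11] → 0x52007  P=1,RW=1,US=1,PS=0
  L2 @0x52[2] → 0x54007  P=1,RW=1,US=1,PS=0
  L3 @0x54[26] → 0x58007  P=1,RW=1,US=1,PS=0
  → PA=0x58C6C  (4 entries read)
#6 VA=0x10601E110C7 (w,user):
  L0 @0x1F[2] → 0x5A007  P=1,RW=1,US=1,PS=0
  L1 @0x5A[24] → 0x5B007  P=1,RW=1,US=1,PS=0
  L2 @0x5B[15] → 0x5F007  P=1,RW=1,US=1,PS=0
  L3 @0x5F[17] → 0x61003  P=1,RW=1,US=0,PS=0
  ⇒ fault: PROTECTION_VIOLATION  — 4 lookups
#7 VA=0x8603600392 (r,user):
  L0 @0x1F[1] → 0x62007  P=1,RW=1,US=1,PS=0
  L1 @0x62[24] → 0x63007  P=1,RW=1,US=1,PS=0
  L2 @0x63[27] → 0x67002  P=0,RW=1,US=0,PS=0
  ⇒ fault: PAGE_NOT_PRESENT  — 3 lookups

Access #6 fault: PROTECTION_VIOLATION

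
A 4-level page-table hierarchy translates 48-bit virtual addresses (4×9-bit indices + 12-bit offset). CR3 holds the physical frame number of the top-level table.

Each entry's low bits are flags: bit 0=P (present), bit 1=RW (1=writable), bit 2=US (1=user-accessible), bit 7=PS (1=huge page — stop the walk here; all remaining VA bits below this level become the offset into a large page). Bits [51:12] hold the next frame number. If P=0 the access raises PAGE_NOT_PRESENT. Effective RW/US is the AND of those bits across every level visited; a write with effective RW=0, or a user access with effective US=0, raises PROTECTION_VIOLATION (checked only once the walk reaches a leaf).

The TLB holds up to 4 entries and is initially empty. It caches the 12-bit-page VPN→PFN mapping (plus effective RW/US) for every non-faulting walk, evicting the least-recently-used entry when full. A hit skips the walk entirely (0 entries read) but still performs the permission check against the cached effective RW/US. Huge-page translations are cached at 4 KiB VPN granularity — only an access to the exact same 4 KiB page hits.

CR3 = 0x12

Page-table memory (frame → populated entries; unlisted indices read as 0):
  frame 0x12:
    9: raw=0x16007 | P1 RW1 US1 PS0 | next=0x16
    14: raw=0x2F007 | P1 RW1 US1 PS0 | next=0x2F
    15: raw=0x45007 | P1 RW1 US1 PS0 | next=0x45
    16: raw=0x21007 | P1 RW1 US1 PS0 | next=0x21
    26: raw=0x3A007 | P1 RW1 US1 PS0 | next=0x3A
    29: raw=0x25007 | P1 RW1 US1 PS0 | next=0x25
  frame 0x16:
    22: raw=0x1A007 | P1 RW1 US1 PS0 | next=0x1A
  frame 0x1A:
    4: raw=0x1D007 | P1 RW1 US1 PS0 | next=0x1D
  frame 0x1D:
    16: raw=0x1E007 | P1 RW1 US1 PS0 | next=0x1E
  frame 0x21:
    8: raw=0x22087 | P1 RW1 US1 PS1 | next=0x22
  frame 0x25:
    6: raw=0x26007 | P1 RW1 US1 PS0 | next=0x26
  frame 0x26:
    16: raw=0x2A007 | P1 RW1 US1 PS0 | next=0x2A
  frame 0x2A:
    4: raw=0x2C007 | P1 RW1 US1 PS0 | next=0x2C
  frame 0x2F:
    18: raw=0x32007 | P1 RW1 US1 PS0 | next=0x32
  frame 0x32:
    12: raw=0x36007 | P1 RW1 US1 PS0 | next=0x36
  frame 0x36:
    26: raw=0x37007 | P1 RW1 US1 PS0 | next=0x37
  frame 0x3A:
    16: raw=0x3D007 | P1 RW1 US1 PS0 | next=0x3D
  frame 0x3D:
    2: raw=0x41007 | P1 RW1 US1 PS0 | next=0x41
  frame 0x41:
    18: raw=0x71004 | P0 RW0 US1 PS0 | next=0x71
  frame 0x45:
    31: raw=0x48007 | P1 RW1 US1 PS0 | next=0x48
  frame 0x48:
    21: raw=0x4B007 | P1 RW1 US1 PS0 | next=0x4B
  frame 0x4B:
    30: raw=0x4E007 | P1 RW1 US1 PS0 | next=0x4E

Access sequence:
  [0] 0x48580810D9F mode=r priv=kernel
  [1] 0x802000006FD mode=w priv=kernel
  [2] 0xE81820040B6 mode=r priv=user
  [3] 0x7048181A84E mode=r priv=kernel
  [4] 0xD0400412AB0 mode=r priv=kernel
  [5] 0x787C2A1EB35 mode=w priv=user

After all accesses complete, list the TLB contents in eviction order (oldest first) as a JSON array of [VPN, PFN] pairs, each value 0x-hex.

Trace:
#0 VA=0x48580810D9F (r,kernel):
  [0] read 0x12 idx=9: raw=0x16007 flags P=1 W=1 U=1 S=0
  [1] read 0x16 idx=22: raw=0x1A007 flags P=1 W=1 U=1 S=0
  [2] read 0x1A idx=4: raw=0x1D007 flags P=1 W=1 U=1 S=0
  [3] read 0x1D idx=16: raw=0x1E007 flags P=1 W=1 U=1 S=0
  → PA=0x1ED9F  (4 entries read)
#1 VA=0x802000006FD (w,kernel):
  [0] read 0x12 idx=16: raw=0x21007 flags P=1 W=1 U=1 S=0
  [1] read 0x21 idx=8: raw=0x22087 flags P=1 W=1 U=1 S=1
  → PA=0x226FD (huge @L1)  (2 entries read)
#2 VA=0xE81820040B6 (r,user):
  [0] read 0x12 idx=29: raw=0x25007 flags P=1 W=1 U=1 S=0
  [1] read 0x25 idx=6: raw=0x26007 flags P=1 W=1 U=1 S=0
  [2] read 0x26 idx=16: raw=0x2A007 flags P=1 W=1 U=1 S=0
  [3] read 0x2A idx=4: raw=0x2C007 flags P=1 W=1 U=1 S=0
  → PA=0x2C0B6  (4 entries read)
#3 VA=0x7048181A84E (r,kernel):
  [0] read 0x12 idx=14: raw=0x2F007 flags P=1 W=1 U=1 S=0
  [1] read 0x2F idx=18: raw=0x32007 flags P=1 W=1 U=1 S=0
  [2] read 0x32 idx=12: raw=0x36007 flags P=1 W=1 U=1 S=0
  [3] read 0x36 idx=26: raw=0x37007 flags P=1 W=1 U=1 S=0
  → PA=0x3784E  (4 entries read)
#4 VA=0xD0400412AB0 (r,kernel):
  [0] read 0x12 idx=26: raw=0x3A007 flags P=1 W=1 U=1 S=0
  [1] read 0x3A idx=16: raw=0x3D007 flags P=1 W=1 U=1 S=0
  [2] read 0x3D idx=2: raw=0x41007 flags P=1 W=1 U=1 S=0
  [3] read 0x41 idx=18: raw=0x71004 flags P=0 W=0 U=1 S=0
  → PAGE_NOT_PRESENT  (4 entries read)
#5 VA=0x787C2A1EB35 (w,user):
  [0] read 0x12 idx=15: raw=0x45007 flags P=1 W=1 U=1 S=0
  [1] read 0x45 idx=31: raw=0x48007 flags P=1 W=1 U=1 S=0
  [2] read 0x48 idx=21: raw=0x4B007 flags P=1 W=1 U=1 S=0
  [3] read 0x4B idx=30: raw=0x4E007 flags P=1 W=1 U=1 S=0
  → PA=0x4EB35  (4 entries read)

TLB: [["0x80200000", "0x22"], ["0xE8182004", "0x2C"], ["0x7048181A", "0x37"], ["0x787C2A1E", "0x4E"]]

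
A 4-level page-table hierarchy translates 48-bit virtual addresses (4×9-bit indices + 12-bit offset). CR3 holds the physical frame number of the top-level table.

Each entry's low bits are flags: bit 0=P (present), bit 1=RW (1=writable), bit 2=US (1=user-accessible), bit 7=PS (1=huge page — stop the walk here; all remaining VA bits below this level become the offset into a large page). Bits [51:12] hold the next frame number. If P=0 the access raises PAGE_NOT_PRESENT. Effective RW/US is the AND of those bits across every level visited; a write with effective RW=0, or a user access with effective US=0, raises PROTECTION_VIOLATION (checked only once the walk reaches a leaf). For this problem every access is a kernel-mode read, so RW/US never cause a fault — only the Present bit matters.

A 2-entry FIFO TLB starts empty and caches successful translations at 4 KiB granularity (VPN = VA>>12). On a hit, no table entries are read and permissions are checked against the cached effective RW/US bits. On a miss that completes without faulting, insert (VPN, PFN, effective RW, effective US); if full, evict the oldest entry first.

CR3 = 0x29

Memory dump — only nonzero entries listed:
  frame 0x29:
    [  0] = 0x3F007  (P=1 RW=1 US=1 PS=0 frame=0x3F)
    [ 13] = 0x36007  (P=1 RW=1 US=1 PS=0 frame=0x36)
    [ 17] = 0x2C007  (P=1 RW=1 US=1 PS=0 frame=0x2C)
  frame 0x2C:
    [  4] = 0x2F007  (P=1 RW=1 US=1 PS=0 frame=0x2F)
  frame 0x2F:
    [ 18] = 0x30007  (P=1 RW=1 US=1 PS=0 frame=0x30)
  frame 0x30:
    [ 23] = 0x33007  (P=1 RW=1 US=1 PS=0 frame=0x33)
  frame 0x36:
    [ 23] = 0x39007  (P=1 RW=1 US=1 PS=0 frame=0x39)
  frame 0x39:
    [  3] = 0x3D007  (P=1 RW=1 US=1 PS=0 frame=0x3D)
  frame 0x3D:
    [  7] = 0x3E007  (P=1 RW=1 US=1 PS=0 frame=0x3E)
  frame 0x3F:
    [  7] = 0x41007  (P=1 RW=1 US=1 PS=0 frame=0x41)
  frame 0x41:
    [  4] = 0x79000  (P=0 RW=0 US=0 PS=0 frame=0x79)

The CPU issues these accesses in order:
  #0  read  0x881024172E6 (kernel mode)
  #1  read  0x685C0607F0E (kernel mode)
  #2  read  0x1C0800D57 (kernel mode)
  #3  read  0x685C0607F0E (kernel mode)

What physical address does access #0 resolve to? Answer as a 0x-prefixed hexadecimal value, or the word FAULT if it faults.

Trace:
#0 VA=0x881024172E6 (r,kernel):
  [0] read 0x29 idx=17: raw=0x2C007 flags P=1 W=1 U=1 S=0
  [1] read 0x2C idx=4: raw=0x2F007 flags P=1 W=1 U=1 S=0
  [2] read 0x2F idx=18: raw=0x30007 flags P=1 W=1 U=1 S=0
  [3] read 0x30 idx=23: raw=0x33007 flags P=1 W=1 U=1 S=0
  ⇒ phys 0x332E6  [4 reads]
#1 VA=0x685C0607F0E (r,kernel):
  [0] read 0x29 idx=13: raw=0x36007 flags P=1 W=1 U=1 S=0
  [1] read 0x36 idx=23: raw=0x39007 flags P=1 W=1 U=1 S=0
  [2] read 0x39 idx=3: raw=0x3D007 flags P=1 W=1 U=1 S=0
  [3] read 0x3D idx=7: raw=0x3E007 flags P=1 W=1 U=1 S=0
  ⇒ phys 0x3EF0E  [4 reads]
#2 VA=0x1C0800D57 (r,kernel):
  [0] read 0x29 idx=0: raw=0x3F007 flags P=1 W=1 U=1 S=0
  [1] read 0x3F idx=7: raw=0x41007 flags P=1 W=1 U=1 S=0
  [2] read 0x41 idx=4: raw=0x79000 flags P=0 W=0 U=0 S=0
  ⇒ fault: PAGE_NOT_PRESENT  — 3 lookups
#3 VA=0x685C0607F0E (r,kernel):
  TLB hit vpn=0x685C0607 → PA=0x3EF0E

Access #0 PA: 0x332E6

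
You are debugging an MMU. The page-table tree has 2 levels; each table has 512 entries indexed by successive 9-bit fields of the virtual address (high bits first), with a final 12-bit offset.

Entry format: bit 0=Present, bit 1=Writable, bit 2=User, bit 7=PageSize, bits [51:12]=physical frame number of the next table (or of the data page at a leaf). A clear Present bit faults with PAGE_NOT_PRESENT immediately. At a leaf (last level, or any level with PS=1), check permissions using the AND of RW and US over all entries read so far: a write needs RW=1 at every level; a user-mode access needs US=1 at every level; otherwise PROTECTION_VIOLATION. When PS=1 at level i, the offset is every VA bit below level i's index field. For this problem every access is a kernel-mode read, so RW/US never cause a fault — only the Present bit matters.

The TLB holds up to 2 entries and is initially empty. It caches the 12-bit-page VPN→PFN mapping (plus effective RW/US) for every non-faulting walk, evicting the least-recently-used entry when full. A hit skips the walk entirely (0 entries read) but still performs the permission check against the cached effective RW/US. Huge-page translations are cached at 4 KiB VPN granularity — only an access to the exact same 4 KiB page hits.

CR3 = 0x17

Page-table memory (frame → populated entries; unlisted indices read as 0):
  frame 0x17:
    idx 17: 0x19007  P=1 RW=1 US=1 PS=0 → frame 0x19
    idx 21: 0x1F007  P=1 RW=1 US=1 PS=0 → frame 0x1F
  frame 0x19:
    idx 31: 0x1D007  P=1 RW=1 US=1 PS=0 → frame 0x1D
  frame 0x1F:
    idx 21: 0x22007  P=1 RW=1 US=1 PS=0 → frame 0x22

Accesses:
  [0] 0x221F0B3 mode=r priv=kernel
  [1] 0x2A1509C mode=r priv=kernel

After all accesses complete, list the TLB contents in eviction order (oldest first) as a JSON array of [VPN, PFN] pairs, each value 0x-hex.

Per-access translation:
#0 VA=0x221F0B3 (r,kernel):
  [0] read 0x17 idx=17: raw=0x19007 flags P=1 W=1 U=1 S=0
  [1] read 0x19 idx=31: raw=0x1D007 flags P=1 W=1 U=1 S=0
  ✓ 0x1D0B3  — 2 lookups
#1 VA=0x2A1509C (r,kernel):
  [0] read 0x17 idx=21: raw=0x1F007 flags P=1 W=1 U=1 S=0
  [1] read 0x1F idx=21: raw=0x22007 flags P=1 W=1 U=1 S=0
  ✓ 0x2209C  — 2 lookups

TLB: [["0x221F", "0x1D"], ["0x2A15", "0x22"]]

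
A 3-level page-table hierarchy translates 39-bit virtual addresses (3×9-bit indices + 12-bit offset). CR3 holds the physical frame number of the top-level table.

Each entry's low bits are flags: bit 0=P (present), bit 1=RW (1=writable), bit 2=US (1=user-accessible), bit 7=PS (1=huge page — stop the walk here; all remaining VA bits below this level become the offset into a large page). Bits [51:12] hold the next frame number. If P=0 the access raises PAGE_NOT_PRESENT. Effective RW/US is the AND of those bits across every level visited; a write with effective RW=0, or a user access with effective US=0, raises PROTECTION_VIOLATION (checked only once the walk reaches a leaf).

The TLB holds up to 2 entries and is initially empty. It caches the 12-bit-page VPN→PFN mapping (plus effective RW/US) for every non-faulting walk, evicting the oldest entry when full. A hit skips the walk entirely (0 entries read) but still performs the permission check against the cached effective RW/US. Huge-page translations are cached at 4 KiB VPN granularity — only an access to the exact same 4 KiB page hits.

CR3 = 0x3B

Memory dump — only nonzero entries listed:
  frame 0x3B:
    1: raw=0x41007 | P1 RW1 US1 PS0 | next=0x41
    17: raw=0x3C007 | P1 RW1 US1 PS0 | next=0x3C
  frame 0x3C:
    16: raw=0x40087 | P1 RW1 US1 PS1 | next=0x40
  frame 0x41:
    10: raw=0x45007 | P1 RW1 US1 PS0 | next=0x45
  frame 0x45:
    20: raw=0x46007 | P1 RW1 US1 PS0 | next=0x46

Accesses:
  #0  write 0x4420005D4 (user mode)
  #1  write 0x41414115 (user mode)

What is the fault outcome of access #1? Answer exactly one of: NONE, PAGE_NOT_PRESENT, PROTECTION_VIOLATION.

Walk each access:
#0 VA=0x4420005D4 (w,user):
  lvl0: tbl 0x3B, slot 17 ⇒ 0x3C007 (P1/RW1/US1/PS0)
  lvl1: tbl 0x3C, slot 16 ⇒ 0x40087 (P1/RW1/US1/PS1)
  → PA=0x405D4 (huge @L1)  (2 entries read)
#1 VA=0x41414115 (w,user):
  lvl0: tbl 0x3B, slot 1 ⇒ 0x41007 (P1/RW1/US1/PS0)
  lvl1: tbl 0x41, slot 10 ⇒ 0x45007 (P1/RW1/US1/PS0)
  lvl2: tbl 0x45, slot 20 ⇒ 0x46007 (P1/RW1/US1/PS0)
  → PA=0x46115  (3 entries read)

Access #1 fault: NONE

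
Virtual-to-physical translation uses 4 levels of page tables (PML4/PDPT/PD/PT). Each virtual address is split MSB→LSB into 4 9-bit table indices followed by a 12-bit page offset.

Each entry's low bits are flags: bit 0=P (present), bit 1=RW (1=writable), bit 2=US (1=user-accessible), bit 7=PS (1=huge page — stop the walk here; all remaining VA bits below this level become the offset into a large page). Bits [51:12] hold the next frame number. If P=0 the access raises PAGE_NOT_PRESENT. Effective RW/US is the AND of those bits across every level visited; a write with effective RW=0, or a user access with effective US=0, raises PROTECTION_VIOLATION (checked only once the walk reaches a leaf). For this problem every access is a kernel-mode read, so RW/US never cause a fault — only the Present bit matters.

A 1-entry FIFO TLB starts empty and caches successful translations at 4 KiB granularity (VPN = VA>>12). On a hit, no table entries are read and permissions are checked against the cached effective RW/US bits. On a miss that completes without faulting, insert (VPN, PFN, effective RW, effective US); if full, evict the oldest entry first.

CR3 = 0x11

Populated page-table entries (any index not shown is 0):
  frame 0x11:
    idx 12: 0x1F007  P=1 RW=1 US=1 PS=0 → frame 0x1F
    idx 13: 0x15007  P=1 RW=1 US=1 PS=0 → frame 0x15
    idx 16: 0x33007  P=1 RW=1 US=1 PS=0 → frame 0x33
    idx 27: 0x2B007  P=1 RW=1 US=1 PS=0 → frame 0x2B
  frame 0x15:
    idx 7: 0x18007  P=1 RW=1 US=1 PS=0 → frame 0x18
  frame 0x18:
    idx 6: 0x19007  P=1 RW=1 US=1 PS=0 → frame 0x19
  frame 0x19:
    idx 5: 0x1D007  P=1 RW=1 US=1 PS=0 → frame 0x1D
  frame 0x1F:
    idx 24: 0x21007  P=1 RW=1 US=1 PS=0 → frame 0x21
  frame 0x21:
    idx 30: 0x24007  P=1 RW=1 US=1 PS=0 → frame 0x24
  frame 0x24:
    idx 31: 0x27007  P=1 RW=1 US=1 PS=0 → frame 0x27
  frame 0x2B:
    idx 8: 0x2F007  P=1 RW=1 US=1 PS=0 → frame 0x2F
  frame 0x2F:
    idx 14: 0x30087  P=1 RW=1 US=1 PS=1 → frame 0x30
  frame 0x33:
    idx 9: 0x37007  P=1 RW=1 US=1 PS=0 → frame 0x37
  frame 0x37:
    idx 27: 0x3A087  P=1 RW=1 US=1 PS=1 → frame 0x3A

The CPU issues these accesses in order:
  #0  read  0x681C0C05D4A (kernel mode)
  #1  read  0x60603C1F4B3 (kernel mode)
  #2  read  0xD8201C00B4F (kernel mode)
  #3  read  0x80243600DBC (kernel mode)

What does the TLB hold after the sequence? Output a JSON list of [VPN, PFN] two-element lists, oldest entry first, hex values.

Walk each access:
#0 VA=0x681C0C05D4A (r,kernel):
  L0 @0x11[13] → 0x15007  P=1,RW=1,US=1,PS=0
  L1 @0x15[7] → 0x18007  P=1,RW=1,US=1,PS=0
  L2 @0x18[6] → 0x19007  P=1,RW=1,US=1,PS=0
  L3 @0x19[5] → 0x1D007  P=1,RW=1,US=1,PS=0
  → PA=0x1DD4A  (4 entries read)
#1 VA=0x60603C1F4B3 (r,kernel):
  L0 @0x11[12] → 0x1F007  P=1,RW=1,US=1,PS=0
  L1 @0x1F[24] → 0x21007  P=1,RW=1,US=1,PS=0
  L2 @0x21[30] → 0x24007  P=1,RW=1,US=1,PS=0
  L3 @0x24[31] → 0x27007  P=1,RW=1,US=1,PS=0
  → PA=0x274B3  (4 entries read)
#2 VA=0xD8201C00B4F (r,kernel):
  L0 @0x11[27] → 0x2B007  P=1,RW=1,US=1,PS=0
  L1 @0x2B[8] → 0x2F007  P=1,RW=1,US=1,PS=0
  L2 @0x2F[14] → 0x30087  P=1,RW=1,US=1,PS=1
  → PA=0x30B4F (huge @L2)  (3 entries read)
#3 VA=0x80243600DBC (r,kernel):
  L0 @0x11[16] → 0x33007  P=1,RW=1,US=1,PS=0
  L1 @0x33[9] → 0x37007  P=1,RW=1,US=1,PS=0
  L2 @0x37[27] → 0x3A087  P=1,RW=1,US=1,PS=1
  → PA=0x3ADBC (huge @L2)  (3 entries read)

TLB: [["0x80243600", "0x3A"]]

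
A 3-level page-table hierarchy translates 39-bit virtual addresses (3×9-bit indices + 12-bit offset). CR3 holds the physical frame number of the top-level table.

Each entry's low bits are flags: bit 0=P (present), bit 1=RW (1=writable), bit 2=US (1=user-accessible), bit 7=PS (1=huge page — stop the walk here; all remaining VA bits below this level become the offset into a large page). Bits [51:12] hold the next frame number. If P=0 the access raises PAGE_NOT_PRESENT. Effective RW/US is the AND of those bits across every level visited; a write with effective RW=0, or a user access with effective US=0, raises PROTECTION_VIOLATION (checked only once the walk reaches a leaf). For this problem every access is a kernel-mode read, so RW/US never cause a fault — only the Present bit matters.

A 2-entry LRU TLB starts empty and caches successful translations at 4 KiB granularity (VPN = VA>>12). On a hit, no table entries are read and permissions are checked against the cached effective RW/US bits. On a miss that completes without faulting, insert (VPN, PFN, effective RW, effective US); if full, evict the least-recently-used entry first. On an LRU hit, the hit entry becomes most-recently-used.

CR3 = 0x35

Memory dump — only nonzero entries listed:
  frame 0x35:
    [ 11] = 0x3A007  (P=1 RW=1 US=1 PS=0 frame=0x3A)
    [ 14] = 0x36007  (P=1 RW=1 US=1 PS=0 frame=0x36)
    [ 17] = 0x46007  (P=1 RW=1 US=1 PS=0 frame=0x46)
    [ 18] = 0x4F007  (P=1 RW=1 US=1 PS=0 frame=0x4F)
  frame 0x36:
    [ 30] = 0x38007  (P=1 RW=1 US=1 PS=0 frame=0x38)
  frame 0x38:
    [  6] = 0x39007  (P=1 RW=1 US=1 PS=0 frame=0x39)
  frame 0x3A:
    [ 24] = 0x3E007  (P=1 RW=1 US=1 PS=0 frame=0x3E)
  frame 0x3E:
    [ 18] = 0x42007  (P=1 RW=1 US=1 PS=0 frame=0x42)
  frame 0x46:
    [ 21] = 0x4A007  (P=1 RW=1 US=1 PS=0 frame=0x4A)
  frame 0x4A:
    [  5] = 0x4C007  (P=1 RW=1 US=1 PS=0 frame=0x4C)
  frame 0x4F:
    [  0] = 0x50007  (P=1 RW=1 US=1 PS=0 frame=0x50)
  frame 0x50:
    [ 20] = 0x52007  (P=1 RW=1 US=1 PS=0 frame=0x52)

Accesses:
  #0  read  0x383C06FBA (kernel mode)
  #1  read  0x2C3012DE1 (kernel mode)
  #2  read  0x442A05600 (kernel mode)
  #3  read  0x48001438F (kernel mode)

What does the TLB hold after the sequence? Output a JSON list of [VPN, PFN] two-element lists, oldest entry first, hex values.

Trace:
#0 VA=0x383C06FBA (r,kernel):
  L0: frame=0x35 idx=14 entry=0x36007 [P=1 RW=1 US=1 PS=0]
  L1: frame=0x36 idx=30 entry=0x38007 [P=1 RW=1 US=1 PS=0]
  L2: frame=0x38 idx=6 entry=0x39007 [P=1 RW=1 US=1 PS=0]
  ⇒ phys 0x39FBA  [3 reads]
#1 VA=0x2C3012DE1 (r,kernel):
  L0: frame=0x35 idx=11 entry=0x3A007 [P=1 RW=1 US=1 PS=0]
  L1: frame=0x3A idx=24 entry=0x3E007 [P=1 RW=1 US=1 PS=0]
  L2: frame=0x3E idx=18 entry=0x42007 [P=1 RW=1 US=1 PS=0]
  ⇒ phys 0x42DE1  [3 reads]
#2 VA=0x442A05600 (r,kernel):
  L0: frame=0x35 idx=17 entry=0x46007 [P=1 RW=1 US=1 PS=0]
  L1: frame=0x46 idx=21 entry=0x4A007 [P=1 RW=1 US=1 PS=0]
  L2: frame=0x4A idx=5 entry=0x4C007 [P=1 RW=1 US=1 PS=0]
  ⇒ phys 0x4C600  [3 reads]
#3 VA=0x48001438F (r,kernel):
  L0: frame=0x35 idx=18 entry=0x4F007 [P=1 RW=1 US=1 PS=0]
  L1: frame=0x4F idx=0 entry=0x50007 [P=1 RW=1 US=1 PS=0]
  L2: frame=0x50 idx=20 entry=0x52007 [P=1 RW=1 US=1 PS=0]
  ⇒ phys 0x5238F  [3 reads]

TLB: [["0x442A05", "0x4C"], ["0x480014", "0x52"]]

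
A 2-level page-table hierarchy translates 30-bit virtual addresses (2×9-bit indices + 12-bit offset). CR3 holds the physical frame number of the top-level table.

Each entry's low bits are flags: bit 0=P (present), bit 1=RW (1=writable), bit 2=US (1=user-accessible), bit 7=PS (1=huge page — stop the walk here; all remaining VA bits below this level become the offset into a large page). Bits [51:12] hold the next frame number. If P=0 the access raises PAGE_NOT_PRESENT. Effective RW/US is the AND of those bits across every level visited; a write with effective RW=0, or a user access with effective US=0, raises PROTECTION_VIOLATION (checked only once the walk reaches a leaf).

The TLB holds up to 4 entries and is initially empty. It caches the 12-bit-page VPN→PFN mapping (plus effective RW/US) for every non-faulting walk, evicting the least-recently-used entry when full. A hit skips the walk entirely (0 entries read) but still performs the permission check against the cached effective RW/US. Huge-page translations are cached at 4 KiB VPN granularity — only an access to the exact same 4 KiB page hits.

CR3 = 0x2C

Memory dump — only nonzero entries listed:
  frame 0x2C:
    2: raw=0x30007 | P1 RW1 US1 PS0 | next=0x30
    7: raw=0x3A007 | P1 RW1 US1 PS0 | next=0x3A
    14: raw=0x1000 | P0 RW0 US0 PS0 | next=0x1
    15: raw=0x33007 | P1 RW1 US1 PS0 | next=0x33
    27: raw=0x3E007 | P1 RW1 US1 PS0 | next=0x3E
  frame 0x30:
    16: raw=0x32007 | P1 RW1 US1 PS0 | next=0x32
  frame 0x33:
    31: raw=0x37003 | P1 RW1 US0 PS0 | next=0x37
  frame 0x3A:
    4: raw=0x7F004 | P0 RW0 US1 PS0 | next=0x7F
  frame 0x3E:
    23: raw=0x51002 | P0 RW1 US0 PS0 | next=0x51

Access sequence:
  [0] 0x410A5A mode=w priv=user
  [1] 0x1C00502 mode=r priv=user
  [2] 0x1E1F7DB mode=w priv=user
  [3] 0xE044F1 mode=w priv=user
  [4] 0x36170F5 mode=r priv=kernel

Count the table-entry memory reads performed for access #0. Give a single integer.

Per-access translation:
#0 VA=0x410A5A (w,user):
  L0 @0x2C[2] → 0x30007  P=1,RW=1,US=1,PS=0
  L1 @0x30[16] → 0x32007  P=1,RW=1,US=1,PS=0
  ⇒ phys 0x32A5A  [2 reads]
#1 VA=0x1C00502 (r,user):
  L0 @0x2C[14] → 0x1000  P=0,RW=0,US=0,PS=0
  → PAGE_NOT_PRESENT  (1 entries read)
#2 VA=0x1E1F7DB (w,user):
  L0 @0x2C[15] → 0x33007  P=1,RW=1,US=1,PS=0
  L1 @0x33[31] → 0x37003  P=1,RW=1,US=0,PS=0
  → PROTECTION_VIOLATION  (2 entries read)
#3 VA=0xE044F1 (w,user):
  L0 @0x2C[7] → 0x3A007  P=1,RW=1,US=1,PS=0
  L1 @0x3A[4] → 0x7F004  P=0,RW=0,US=1,PS=0
  → PAGE_NOT_PRESENT  (2 entries read)
#4 VA=0x36170F5 (r,kernel):
  L0 @0x2C[27] → 0x3E007  P=1,RW=1,US=1,PS=0
  L1 @0x3E[23] → 0x51002  P=0,RW=1,US=0,PS=0
  → PAGE_NOT_PRESENT  (2 entries read)

Entries read for #0: 2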